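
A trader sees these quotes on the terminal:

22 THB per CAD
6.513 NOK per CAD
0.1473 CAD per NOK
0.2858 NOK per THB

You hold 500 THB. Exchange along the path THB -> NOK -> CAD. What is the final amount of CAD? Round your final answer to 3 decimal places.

500 THB × 0.2858 = 142.9 NOK
142.9 NOK × 0.1473 = 21.04917 CAD

21.049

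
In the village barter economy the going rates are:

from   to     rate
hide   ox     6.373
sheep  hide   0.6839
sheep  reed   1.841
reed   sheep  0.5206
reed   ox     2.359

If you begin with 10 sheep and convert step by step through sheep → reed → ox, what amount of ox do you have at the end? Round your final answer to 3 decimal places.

43.429

10 sheep × 1.841 = 18.41 reed
18.41 reed × 2.359 = 43.42919 ox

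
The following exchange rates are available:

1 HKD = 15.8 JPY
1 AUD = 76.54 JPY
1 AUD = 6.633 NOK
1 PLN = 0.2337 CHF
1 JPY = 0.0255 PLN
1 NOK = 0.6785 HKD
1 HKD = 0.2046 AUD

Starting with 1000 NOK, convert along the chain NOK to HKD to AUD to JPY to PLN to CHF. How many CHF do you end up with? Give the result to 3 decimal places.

1000 NOK × 0.6785 = 678.5 HKD
678.5 HKD × 0.2046 = 138.8211 AUD
138.8211 AUD × 76.54 = 10625.366994 JPY
10625.366994 JPY × 0.0255 = 270.946858347 PLN
270.946858347 PLN × 0.2337 = 63.3202807956939 CHF

63.320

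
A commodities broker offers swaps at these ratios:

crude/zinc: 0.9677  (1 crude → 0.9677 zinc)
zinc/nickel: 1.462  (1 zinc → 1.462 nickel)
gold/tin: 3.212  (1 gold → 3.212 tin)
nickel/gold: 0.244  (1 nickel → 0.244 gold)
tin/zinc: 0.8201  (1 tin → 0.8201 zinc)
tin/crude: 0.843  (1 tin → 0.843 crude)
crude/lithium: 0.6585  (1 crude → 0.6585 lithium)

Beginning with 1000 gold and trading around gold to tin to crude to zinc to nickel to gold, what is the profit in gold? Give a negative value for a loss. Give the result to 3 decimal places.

1000 gold × 3.212 = 3212 tin
3212 tin × 0.843 = 2707.716 crude
2707.716 crude × 0.9677 = 2620.2567732 zinc
2620.2567732 zinc × 1.462 = 3830.8154024184 nickel
3830.8154024184 nickel × 0.244 = 934.7189581900896 gold
Net change: 934.7189581900896 − 1000 = -65.2810418099104 gold

-65.281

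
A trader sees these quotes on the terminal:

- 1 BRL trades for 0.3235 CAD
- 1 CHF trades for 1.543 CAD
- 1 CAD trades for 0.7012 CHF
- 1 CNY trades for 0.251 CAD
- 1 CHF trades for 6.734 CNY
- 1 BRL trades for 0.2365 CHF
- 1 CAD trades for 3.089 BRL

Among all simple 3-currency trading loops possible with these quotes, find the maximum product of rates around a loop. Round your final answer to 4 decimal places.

1.1852

CHF→CNY→CAD→CHF: 6.734 × 0.251 × 0.7012 = 1.18519
BRL→CHF→CAD→BRL: 0.2365 × 1.543 × 3.089 = 1.12724
Maximum is CHF→CNY→CAD→CHF at 1.1852; arbitrage exists.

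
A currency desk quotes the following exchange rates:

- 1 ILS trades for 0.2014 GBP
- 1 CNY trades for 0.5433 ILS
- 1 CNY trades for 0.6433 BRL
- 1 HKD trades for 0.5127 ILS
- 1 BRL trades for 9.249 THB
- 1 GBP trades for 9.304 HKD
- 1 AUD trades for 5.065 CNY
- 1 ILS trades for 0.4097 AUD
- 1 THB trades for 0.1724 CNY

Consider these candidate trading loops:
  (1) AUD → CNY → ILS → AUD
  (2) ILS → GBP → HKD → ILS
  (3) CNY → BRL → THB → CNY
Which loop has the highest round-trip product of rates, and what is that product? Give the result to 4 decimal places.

1.1274

(1) 5.065 × 0.5433 × 0.4097 = 1.12742
(2) 0.2014 × 9.304 × 0.5127 = 0.96071
(3) 0.6433 × 9.249 × 0.1724 = 1.02576
Highest is cycle (1) at 1.1274 (>1, arbitrage).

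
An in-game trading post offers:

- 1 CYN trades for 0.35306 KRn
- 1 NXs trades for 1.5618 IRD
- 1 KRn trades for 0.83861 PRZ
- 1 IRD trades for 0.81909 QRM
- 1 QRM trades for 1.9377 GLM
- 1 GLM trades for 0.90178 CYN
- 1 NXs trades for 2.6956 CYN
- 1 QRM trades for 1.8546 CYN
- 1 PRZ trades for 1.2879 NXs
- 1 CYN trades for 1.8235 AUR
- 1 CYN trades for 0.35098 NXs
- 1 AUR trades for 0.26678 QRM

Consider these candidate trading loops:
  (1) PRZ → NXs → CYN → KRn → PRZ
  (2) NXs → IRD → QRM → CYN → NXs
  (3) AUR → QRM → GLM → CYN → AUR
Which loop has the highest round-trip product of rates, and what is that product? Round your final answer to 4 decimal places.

1.0279

(1) 1.2879 × 2.6956 × 0.35306 × 0.83861 = 1.02789
(2) 1.5618 × 0.81909 × 1.8546 × 0.35098 = 0.83270
(3) 0.26678 × 1.9377 × 0.90178 × 1.8235 = 0.85005
Highest is cycle (1) at 1.0279 (>1, arbitrage).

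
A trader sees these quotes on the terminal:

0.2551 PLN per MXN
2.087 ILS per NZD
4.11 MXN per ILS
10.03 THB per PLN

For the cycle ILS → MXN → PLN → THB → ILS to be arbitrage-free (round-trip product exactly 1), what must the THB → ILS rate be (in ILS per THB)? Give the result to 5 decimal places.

Known legs of the cycle: 4.11 × 0.2551 × 10.03 = 10.51606383
For no arbitrage the full-cycle product must be 1, so the missing rate is 1 / 10.51606383 ≈ 0.0950926.

0.09509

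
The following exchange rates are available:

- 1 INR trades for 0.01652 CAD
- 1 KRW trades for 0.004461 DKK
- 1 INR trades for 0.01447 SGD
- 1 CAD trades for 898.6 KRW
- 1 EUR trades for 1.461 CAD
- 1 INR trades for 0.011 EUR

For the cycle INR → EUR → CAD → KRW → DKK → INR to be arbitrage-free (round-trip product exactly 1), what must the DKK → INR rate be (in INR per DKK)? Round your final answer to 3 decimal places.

Known legs of the cycle: 0.011 × 1.461 × 898.6 × 0.004461 = 0.0644230880766
For no arbitrage the full-cycle product must be 1, so the missing rate is 1 / 0.0644230880766 ≈ 15.52239.

15.522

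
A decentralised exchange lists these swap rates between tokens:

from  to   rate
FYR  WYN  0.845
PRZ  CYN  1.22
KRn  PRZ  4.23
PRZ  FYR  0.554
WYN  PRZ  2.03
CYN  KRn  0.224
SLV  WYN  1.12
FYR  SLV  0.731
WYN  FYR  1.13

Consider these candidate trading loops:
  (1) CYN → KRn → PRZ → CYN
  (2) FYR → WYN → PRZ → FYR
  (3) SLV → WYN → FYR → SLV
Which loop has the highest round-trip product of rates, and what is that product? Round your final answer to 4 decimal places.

1.1560

(1) 0.224 × 4.23 × 1.22 = 1.15597
(2) 0.845 × 2.03 × 0.554 = 0.95030
(3) 1.12 × 1.13 × 0.731 = 0.92515
Highest is cycle (1) at 1.1560 (>1, arbitrage).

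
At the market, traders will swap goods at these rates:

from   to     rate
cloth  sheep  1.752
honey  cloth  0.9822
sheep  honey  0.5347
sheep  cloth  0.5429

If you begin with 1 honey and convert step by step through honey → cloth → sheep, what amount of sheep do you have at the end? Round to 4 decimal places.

1.7208

1 honey × 0.9822 = 0.9822 cloth
0.9822 cloth × 1.752 = 1.7208144 sheep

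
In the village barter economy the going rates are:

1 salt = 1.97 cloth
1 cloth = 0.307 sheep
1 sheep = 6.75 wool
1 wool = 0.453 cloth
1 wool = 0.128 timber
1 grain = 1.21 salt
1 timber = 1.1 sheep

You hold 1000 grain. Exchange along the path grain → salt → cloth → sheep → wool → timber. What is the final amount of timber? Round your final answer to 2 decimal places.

1000 grain × 1.21 = 1210 salt
1210 salt × 1.97 = 2383.7 cloth
2383.7 cloth × 0.307 = 731.7959 sheep
731.7959 sheep × 6.75 = 4939.622325 wool
4939.622325 wool × 0.128 = 632.2716576 timber

632.27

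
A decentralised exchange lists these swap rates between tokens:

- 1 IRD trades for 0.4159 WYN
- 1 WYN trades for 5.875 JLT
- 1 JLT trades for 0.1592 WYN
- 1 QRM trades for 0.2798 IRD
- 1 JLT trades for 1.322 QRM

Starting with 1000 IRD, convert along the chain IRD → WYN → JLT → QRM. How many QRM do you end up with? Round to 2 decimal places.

1000 IRD × 0.4159 = 415.9 WYN
415.9 WYN × 5.875 = 2443.4125 JLT
2443.4125 JLT × 1.322 = 3230.191325 QRM

3230.19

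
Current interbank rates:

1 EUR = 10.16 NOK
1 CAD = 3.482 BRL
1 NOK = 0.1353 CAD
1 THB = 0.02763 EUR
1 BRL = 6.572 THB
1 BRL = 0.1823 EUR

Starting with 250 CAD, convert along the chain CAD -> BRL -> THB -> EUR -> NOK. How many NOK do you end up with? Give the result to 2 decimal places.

1605.98

250 CAD × 3.482 = 870.5 BRL
870.5 BRL × 6.572 = 5720.926 THB
5720.926 THB × 0.02763 = 158.06918538 EUR
158.06918538 EUR × 10.16 = 1605.9829234608 NOK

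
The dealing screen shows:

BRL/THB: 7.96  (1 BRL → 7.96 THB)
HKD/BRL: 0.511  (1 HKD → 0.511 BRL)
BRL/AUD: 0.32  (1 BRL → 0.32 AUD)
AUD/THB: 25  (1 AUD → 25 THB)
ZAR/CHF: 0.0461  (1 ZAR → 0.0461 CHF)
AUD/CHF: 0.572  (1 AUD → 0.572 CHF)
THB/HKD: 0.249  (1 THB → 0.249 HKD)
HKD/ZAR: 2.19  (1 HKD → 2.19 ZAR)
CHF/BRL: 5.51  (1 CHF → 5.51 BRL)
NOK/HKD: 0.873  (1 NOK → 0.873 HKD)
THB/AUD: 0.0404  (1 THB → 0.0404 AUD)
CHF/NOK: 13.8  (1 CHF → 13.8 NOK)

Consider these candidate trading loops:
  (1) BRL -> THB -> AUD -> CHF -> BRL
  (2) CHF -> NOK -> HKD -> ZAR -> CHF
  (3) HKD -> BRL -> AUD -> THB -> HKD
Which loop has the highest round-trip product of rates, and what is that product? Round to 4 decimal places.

1.2163

(1) 7.96 × 0.0404 × 0.572 × 5.51 = 1.01354
(2) 13.8 × 0.873 × 2.19 × 0.0461 = 1.21629
(3) 0.511 × 0.32 × 25 × 0.249 = 1.01791
Highest is cycle (2) at 1.2163 (>1, arbitrage).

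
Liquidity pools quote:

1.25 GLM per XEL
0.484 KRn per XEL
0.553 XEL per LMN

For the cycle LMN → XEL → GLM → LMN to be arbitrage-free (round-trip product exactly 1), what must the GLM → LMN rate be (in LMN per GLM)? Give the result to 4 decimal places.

1.4467

Known legs of the cycle: 0.553 × 1.25 = 0.69125
For no arbitrage the full-cycle product must be 1, so the missing rate is 1 / 0.69125 ≈ 1.446655.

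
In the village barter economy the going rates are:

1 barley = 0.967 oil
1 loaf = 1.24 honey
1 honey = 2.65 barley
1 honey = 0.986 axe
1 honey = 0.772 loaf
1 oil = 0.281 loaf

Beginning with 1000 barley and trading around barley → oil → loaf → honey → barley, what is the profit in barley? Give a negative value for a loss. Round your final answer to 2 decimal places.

1000 barley × 0.967 = 967 oil
967 oil × 0.281 = 271.727 loaf
271.727 loaf × 1.24 = 336.94148 honey
336.94148 honey × 2.65 = 892.894922 barley
Net change: 892.894922 − 1000 = -107.105078 barley

-107.11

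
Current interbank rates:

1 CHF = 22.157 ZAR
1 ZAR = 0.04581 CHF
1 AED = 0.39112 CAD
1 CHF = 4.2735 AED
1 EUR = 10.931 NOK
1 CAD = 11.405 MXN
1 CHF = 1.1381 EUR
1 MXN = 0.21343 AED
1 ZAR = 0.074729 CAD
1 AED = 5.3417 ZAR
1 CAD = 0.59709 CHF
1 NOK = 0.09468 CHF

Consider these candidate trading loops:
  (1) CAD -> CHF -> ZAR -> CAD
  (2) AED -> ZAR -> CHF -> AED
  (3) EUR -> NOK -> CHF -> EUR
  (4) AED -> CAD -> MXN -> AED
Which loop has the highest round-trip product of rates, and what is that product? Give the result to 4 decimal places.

1.1779

(1) 0.59709 × 22.157 × 0.074729 = 0.98864
(2) 5.3417 × 0.04581 × 4.2735 = 1.04574
(3) 10.931 × 0.09468 × 1.1381 = 1.17787
(4) 0.39112 × 11.405 × 0.21343 = 0.95205
Highest is cycle (3) at 1.1779 (>1, arbitrage).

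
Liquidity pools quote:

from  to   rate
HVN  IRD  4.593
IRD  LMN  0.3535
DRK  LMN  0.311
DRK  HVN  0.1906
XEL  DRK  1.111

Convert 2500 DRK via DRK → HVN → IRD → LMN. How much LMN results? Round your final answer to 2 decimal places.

2500 DRK × 0.1906 = 476.5 HVN
476.5 HVN × 4.593 = 2188.5645 IRD
2188.5645 IRD × 0.3535 = 773.65755075 LMN

773.66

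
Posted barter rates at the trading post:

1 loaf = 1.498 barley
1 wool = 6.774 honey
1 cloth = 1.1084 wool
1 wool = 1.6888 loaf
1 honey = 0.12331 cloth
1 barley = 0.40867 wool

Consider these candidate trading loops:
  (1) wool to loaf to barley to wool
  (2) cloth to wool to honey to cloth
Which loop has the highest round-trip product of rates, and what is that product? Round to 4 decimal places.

(1) 1.6888 × 1.498 × 0.40867 = 1.03386
(2) 1.1084 × 6.774 × 0.12331 = 0.92585
Highest is cycle (1) at 1.0339 (>1, arbitrage).

1.0339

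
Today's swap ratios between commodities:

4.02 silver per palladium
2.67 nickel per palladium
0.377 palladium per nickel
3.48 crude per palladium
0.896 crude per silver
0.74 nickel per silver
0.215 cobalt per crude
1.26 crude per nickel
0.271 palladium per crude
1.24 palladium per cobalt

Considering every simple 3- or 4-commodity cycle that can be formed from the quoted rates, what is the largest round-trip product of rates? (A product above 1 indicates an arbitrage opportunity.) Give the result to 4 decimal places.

silver→nickel→palladium→silver: 0.74 × 0.377 × 4.02 = 1.12150
silver→nickel→crude→palladium→silver: 0.74 × 1.26 × 0.271 × 4.02 = 1.01578
silver→crude→palladium→silver: 0.896 × 0.271 × 4.02 = 0.97612
silver→crude→cobalt→palladium→silver: 0.896 × 0.215 × 1.24 × 4.02 = 0.96027
crude→cobalt→palladium→crude: 0.215 × 1.24 × 3.48 = 0.92777
crude→palladium→nickel→crude: 0.271 × 2.67 × 1.26 = 0.91170
crude→cobalt→palladium→nickel→crude: 0.215 × 1.24 × 2.67 × 1.26 = 0.89690
Maximum is silver→nickel→palladium→silver at 1.1215; arbitrage exists.

1.1215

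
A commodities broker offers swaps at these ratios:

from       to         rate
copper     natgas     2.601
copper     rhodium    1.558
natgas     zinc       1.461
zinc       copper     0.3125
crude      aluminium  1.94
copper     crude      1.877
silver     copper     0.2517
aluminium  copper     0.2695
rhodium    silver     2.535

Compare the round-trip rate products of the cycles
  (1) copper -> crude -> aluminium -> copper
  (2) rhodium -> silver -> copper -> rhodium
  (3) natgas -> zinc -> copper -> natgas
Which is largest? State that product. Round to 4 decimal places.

1.1875

(1) 1.877 × 1.94 × 0.2695 = 0.98135
(2) 2.535 × 0.2517 × 1.558 = 0.99410
(3) 1.461 × 0.3125 × 2.601 = 1.18752
Highest is cycle (3) at 1.1875 (>1, arbitrage).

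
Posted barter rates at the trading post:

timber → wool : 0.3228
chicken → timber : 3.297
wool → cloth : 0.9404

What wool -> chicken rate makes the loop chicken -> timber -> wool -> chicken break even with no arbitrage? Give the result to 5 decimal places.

Known legs of the cycle: 3.297 × 0.3228 = 1.0642716
For no arbitrage the full-cycle product must be 1, so the missing rate is 1 / 1.0642716 ≈ 0.9396098.

0.93961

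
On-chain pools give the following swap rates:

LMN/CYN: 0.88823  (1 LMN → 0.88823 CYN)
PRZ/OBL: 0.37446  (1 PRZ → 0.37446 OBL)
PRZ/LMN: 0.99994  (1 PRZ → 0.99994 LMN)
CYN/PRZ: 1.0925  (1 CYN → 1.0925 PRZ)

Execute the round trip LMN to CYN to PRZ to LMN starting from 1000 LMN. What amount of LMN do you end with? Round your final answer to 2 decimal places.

1000 LMN × 0.88823 = 888.23 CYN
888.23 CYN × 1.0925 = 970.391275 PRZ
970.391275 PRZ × 0.99994 = 970.3330515235 LMN

970.33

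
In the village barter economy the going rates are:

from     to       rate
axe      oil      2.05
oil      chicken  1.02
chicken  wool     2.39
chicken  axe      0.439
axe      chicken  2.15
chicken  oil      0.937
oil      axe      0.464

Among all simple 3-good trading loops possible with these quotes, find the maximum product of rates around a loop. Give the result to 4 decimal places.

oil→axe→chicken→oil: 0.464 × 2.15 × 0.937 = 0.93475
oil→chicken→axe→oil: 1.02 × 0.439 × 2.05 = 0.91795
Maximum is oil→axe→chicken→oil at 0.9348; no arbitrage — every cycle loses value.

0.9348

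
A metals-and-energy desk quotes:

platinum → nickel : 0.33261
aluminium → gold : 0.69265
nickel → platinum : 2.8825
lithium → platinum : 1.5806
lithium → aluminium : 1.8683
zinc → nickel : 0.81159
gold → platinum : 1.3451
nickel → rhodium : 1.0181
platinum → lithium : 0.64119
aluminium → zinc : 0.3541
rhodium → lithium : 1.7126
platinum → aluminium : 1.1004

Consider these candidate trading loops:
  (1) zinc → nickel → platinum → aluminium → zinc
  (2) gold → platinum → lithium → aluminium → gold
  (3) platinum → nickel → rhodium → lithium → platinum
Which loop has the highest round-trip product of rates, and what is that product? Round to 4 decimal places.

(1) 0.81159 × 2.8825 × 1.1004 × 0.3541 = 0.91155
(2) 1.3451 × 0.64119 × 1.8683 × 0.69265 = 1.11610
(3) 0.33261 × 1.0181 × 1.7126 × 1.5806 = 0.91665
Highest is cycle (2) at 1.1161 (>1, arbitrage).

1.1161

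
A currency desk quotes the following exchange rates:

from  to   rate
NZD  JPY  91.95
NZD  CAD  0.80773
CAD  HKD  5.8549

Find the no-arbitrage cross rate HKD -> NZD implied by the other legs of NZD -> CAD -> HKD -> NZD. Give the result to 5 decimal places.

Known legs of the cycle: 0.80773 × 5.8549 = 4.729178377
For no arbitrage the full-cycle product must be 1, so the missing rate is 1 / 4.729178377 ≈ 0.2114532.

0.21145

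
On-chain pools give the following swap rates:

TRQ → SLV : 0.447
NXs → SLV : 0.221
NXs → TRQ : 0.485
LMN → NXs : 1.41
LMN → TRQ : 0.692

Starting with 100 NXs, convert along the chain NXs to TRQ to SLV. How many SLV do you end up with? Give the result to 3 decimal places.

21.680

100 NXs × 0.485 = 48.5 TRQ
48.5 TRQ × 0.447 = 21.6795 SLV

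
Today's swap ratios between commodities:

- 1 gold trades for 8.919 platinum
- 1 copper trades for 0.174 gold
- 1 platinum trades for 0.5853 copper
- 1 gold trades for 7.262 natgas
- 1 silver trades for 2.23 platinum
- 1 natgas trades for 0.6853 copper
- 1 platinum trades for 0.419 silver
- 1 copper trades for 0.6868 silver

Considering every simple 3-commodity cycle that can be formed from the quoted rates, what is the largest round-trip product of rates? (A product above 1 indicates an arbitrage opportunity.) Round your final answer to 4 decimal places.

copper→gold→platinum→copper: 0.174 × 8.919 × 0.5853 = 0.90833
copper→silver→platinum→copper: 0.6868 × 2.23 × 0.5853 = 0.89642
natgas→copper→gold→natgas: 0.6853 × 0.174 × 7.262 = 0.86594
Maximum is copper→gold→platinum→copper at 0.9083; no arbitrage — every cycle loses value.

0.9083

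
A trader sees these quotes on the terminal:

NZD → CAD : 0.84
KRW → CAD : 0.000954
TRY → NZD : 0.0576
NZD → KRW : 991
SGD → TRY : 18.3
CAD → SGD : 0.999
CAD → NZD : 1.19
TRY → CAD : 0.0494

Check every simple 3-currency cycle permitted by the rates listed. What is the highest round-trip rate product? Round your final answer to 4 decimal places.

CAD→NZD→KRW→CAD: 1.19 × 991 × 0.000954 = 1.12504
SGD→TRY→CAD→SGD: 18.3 × 0.0494 × 0.999 = 0.90312
Maximum is CAD→NZD→KRW→CAD at 1.1250; arbitrage exists.

1.1250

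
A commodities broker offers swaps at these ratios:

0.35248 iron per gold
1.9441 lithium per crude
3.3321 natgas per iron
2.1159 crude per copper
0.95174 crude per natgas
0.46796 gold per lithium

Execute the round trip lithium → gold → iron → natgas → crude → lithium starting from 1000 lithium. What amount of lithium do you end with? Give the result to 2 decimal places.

1000 lithium × 0.46796 = 467.96 gold
467.96 gold × 0.35248 = 164.9465408 iron
164.9465408 iron × 3.3321 = 549.61836859968 natgas
549.61836859968 natgas × 0.95174 = 523.0937861310594432 crude
523.0937861310594432 crude × 1.9441 = 1016.94662961739266352512 lithium

1016.95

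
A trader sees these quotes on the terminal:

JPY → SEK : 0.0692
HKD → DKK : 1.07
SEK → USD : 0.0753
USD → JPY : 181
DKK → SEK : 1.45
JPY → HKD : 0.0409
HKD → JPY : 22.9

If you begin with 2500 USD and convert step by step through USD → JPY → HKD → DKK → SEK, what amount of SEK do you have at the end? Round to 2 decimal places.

28714.00

2500 USD × 181 = 452500 JPY
452500 JPY × 0.0409 = 18507.25 HKD
18507.25 HKD × 1.07 = 19802.7575 DKK
19802.7575 DKK × 1.45 = 28713.998375 SEK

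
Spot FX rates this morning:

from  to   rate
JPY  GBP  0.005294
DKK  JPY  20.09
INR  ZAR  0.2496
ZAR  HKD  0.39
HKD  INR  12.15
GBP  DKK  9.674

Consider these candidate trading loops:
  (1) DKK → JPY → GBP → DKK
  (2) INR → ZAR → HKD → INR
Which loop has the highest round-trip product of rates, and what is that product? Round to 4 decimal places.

1.1827

(1) 20.09 × 0.005294 × 9.674 = 1.02889
(2) 0.2496 × 0.39 × 12.15 = 1.18273
Highest is cycle (2) at 1.1827 (>1, arbitrage).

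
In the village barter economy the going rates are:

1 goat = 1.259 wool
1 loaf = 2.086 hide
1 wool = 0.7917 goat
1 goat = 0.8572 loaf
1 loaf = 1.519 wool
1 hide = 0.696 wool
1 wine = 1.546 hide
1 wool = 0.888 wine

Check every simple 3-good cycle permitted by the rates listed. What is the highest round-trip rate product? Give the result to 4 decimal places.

goat→loaf→wool→goat: 0.8572 × 1.519 × 0.7917 = 1.03086
wine→hide→wool→wine: 1.546 × 0.696 × 0.888 = 0.95550
Maximum is goat→loaf→wool→goat at 1.0309; arbitrage exists.

1.0309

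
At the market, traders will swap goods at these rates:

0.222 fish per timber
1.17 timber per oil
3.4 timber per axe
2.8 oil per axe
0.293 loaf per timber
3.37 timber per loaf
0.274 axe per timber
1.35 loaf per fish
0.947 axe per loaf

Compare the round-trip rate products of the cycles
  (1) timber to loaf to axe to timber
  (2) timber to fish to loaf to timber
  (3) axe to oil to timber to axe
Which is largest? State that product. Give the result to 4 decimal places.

1.0100

(1) 0.293 × 0.947 × 3.4 = 0.94340
(2) 0.222 × 1.35 × 3.37 = 1.00999
(3) 2.8 × 1.17 × 0.274 = 0.89762
Highest is cycle (2) at 1.0100 (>1, arbitrage).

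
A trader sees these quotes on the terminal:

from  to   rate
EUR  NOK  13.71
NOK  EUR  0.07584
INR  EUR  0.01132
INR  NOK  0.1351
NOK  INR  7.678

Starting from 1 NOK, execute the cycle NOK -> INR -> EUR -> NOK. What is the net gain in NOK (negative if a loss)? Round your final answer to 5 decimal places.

1 NOK × 7.678 = 7.678 INR
7.678 INR × 0.01132 = 0.08691496 EUR
0.08691496 EUR × 13.71 = 1.1916041016 NOK
Net change: 1.1916041016 − 1 = 0.1916041016 NOK

0.19160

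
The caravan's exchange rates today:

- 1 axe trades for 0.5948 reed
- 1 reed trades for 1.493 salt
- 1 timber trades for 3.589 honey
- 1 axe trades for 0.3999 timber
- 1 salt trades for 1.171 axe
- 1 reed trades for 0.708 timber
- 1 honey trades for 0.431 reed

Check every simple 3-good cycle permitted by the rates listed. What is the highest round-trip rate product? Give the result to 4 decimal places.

1.0952

honey→reed→timber→honey: 0.431 × 0.708 × 3.589 = 1.09518
salt→axe→reed→salt: 1.171 × 0.5948 × 1.493 = 1.03989
Maximum is honey→reed→timber→honey at 1.0952; arbitrage exists.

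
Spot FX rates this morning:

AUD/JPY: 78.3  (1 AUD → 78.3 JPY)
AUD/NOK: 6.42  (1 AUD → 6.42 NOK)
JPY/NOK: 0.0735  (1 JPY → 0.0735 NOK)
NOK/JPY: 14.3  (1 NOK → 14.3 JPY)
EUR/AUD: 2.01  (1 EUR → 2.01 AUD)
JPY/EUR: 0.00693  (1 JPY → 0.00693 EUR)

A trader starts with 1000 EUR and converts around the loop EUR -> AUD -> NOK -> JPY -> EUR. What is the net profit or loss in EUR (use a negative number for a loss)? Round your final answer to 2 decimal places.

278.79

1000 EUR × 2.01 = 2010 AUD
2010 AUD × 6.42 = 12904.2 NOK
12904.2 NOK × 14.3 = 184530.06 JPY
184530.06 JPY × 0.00693 = 1278.7933158 EUR
Net change: 1278.7933158 − 1000 = 278.7933158 EUR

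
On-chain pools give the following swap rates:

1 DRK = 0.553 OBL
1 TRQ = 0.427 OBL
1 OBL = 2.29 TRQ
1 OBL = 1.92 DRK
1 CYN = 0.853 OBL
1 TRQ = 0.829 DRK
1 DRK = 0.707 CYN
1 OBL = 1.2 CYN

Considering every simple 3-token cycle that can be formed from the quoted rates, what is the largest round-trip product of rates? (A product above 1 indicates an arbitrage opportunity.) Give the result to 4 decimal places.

CYN→OBL→DRK→CYN: 0.853 × 1.92 × 0.707 = 1.15790
OBL→TRQ→DRK→OBL: 2.29 × 0.829 × 0.553 = 1.04982
Maximum is CYN→OBL→DRK→CYN at 1.1579; arbitrage exists.

1.1579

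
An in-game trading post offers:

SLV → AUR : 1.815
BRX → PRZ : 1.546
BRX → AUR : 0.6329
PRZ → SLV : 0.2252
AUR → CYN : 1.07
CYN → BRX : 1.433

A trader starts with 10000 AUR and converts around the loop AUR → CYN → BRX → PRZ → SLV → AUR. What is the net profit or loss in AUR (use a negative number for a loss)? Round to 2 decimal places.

-310.88

10000 AUR × 1.07 = 10700 CYN
10700 CYN × 1.433 = 15333.1 BRX
15333.1 BRX × 1.546 = 23704.9726 PRZ
23704.9726 PRZ × 0.2252 = 5338.35982952 SLV
5338.35982952 SLV × 1.815 = 9689.1230905788 AUR
Net change: 9689.1230905788 − 10000 = -310.8769094212 AUR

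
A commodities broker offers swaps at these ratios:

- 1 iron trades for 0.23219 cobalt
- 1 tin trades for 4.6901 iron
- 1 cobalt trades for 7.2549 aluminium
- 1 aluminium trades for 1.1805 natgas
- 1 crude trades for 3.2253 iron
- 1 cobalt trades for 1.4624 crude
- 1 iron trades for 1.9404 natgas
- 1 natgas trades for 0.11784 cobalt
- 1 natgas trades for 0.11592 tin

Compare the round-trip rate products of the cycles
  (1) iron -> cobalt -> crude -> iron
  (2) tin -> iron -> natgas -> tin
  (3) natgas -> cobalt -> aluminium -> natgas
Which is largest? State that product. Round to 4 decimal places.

(1) 0.23219 × 1.4624 × 3.2253 = 1.09517
(2) 4.6901 × 1.9404 × 0.11592 = 1.05495
(3) 0.11784 × 7.2549 × 1.1805 = 1.00923
Highest is cycle (1) at 1.0952 (>1, arbitrage).

1.0952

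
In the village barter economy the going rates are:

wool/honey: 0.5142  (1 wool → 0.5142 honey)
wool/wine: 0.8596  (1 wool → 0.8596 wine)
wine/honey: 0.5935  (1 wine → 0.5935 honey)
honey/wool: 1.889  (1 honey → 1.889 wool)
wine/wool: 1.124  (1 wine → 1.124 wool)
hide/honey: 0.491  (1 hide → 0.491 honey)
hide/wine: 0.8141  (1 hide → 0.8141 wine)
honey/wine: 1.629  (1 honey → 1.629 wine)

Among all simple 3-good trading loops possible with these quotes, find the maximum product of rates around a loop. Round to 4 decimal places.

0.9637

wool→wine→honey→wool: 0.8596 × 0.5935 × 1.889 = 0.96372
wool→honey→wine→wool: 0.5142 × 1.629 × 1.124 = 0.94150
Maximum is wool→wine→honey→wool at 0.9637; no arbitrage — every cycle loses value.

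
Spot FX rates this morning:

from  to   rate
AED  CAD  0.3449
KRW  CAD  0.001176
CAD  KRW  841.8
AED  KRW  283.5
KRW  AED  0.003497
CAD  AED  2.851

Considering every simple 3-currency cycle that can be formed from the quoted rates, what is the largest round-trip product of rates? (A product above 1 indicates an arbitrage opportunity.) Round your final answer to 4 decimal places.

KRW→AED→CAD→KRW: 0.003497 × 0.3449 × 841.8 = 1.01531
KRW→CAD→AED→KRW: 0.001176 × 2.851 × 283.5 = 0.95051
Maximum is KRW→AED→CAD→KRW at 1.0153; arbitrage exists.

1.0153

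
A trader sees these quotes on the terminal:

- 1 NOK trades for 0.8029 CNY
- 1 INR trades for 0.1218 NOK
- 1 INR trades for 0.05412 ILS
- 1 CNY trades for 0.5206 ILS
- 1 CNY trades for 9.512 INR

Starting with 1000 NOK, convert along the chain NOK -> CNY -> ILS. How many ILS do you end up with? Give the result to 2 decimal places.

1000 NOK × 0.8029 = 802.9 CNY
802.9 CNY × 0.5206 = 417.98974 ILS

417.99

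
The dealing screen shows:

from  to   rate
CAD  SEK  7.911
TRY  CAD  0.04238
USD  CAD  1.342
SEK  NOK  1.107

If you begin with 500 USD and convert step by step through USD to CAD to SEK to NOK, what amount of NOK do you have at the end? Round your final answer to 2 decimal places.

5876.27

500 USD × 1.342 = 671 CAD
671 CAD × 7.911 = 5308.281 SEK
5308.281 SEK × 1.107 = 5876.267067 NOK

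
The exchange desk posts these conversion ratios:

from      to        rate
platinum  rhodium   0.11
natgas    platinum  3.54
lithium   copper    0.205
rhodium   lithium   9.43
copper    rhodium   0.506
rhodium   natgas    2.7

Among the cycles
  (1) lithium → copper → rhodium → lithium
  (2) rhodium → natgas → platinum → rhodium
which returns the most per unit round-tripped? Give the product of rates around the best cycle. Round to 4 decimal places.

1.0514

(1) 0.205 × 0.506 × 9.43 = 0.97817
(2) 2.7 × 3.54 × 0.11 = 1.05138
Highest is cycle (2) at 1.0514 (>1, arbitrage).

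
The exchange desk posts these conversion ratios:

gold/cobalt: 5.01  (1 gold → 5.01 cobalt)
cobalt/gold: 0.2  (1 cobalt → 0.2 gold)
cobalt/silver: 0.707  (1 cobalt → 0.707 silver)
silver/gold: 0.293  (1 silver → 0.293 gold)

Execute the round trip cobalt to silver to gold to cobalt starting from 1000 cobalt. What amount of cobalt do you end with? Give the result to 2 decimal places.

1037.83

1000 cobalt × 0.707 = 707 silver
707 silver × 0.293 = 207.151 gold
207.151 gold × 5.01 = 1037.82651 cobalt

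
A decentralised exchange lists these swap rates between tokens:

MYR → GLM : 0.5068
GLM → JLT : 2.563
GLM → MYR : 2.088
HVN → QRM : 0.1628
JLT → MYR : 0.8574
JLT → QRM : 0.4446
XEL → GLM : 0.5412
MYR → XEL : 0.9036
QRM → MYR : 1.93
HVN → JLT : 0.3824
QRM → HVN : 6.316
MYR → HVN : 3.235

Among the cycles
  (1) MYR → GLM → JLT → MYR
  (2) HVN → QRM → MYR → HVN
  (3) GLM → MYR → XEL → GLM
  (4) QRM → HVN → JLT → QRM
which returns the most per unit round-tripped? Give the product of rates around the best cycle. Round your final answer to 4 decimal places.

(1) 0.5068 × 2.563 × 0.8574 = 1.11370
(2) 0.1628 × 1.93 × 3.235 = 1.01645
(3) 2.088 × 0.9036 × 0.5412 = 1.02109
(4) 6.316 × 0.3824 × 0.4446 = 1.07381
Highest is cycle (1) at 1.1137 (>1, arbitrage).

1.1137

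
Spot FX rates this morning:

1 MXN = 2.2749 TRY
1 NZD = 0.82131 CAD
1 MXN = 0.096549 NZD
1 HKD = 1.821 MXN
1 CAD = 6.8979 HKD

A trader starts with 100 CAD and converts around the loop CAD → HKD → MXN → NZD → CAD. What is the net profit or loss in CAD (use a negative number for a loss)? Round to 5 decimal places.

-0.39486

100 CAD × 6.8979 = 689.79 HKD
689.79 HKD × 1.821 = 1256.10759 MXN
1256.10759 MXN × 0.096549 = 121.27593170691 NZD
121.27593170691 NZD × 0.82131 = 99.6051354702022521 CAD
Net change: 99.6051354702022521 − 100 = -0.3948645297977479 CAD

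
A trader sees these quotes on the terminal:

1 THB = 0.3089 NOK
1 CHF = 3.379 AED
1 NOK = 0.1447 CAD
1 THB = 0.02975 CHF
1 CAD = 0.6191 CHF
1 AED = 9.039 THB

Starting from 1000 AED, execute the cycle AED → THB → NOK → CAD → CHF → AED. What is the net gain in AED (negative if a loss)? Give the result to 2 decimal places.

-154.81

1000 AED × 9.039 = 9039 THB
9039 THB × 0.3089 = 2792.1471 NOK
2792.1471 NOK × 0.1447 = 404.02368537 CAD
404.02368537 CAD × 0.6191 = 250.131063612567 CHF
250.131063612567 CHF × 3.379 = 845.192863946863893 AED
Net change: 845.192863946863893 − 1000 = -154.807136053136107 AED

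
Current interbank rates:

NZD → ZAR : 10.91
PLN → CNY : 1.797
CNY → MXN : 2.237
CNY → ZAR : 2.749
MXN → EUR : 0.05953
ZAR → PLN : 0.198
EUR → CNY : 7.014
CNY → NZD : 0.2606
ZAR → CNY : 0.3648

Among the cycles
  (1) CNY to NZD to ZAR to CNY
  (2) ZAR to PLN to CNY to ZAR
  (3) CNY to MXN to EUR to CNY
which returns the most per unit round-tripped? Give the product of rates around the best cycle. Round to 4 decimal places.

1.0372

(1) 0.2606 × 10.91 × 0.3648 = 1.03718
(2) 0.198 × 1.797 × 2.749 = 0.97811
(3) 2.237 × 0.05953 × 7.014 = 0.93404
Highest is cycle (1) at 1.0372 (>1, arbitrage).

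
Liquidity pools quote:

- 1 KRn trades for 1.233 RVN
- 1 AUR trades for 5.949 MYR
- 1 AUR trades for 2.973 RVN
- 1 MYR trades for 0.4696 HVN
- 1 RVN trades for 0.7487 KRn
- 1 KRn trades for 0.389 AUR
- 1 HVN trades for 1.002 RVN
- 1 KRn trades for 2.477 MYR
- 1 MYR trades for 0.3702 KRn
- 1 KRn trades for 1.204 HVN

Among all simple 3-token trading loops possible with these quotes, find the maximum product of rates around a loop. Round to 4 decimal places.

0.9032

KRn→HVN→RVN→KRn: 1.204 × 1.002 × 0.7487 = 0.90324
KRn→AUR→RVN→KRn: 0.389 × 2.973 × 0.7487 = 0.86587
KRn→AUR→MYR→KRn: 0.389 × 5.949 × 0.3702 = 0.85670
Maximum is KRn→HVN→RVN→KRn at 0.9032; no arbitrage — every cycle loses value.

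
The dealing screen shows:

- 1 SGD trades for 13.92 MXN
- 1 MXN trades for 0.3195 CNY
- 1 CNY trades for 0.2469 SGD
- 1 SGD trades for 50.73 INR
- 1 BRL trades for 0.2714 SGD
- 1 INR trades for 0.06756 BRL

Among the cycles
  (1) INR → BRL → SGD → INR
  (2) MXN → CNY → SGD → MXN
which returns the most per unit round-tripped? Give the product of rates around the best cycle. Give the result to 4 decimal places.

(1) 0.06756 × 0.2714 × 50.73 = 0.93017
(2) 0.3195 × 0.2469 × 13.92 = 1.09807
Highest is cycle (2) at 1.0981 (>1, arbitrage).

1.0981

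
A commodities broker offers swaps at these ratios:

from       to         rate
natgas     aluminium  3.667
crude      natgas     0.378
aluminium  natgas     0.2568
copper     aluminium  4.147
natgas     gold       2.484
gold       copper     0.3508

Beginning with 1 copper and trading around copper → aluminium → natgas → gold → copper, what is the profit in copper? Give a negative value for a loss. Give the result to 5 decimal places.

-0.07202

1 copper × 4.147 = 4.147 aluminium
4.147 aluminium × 0.2568 = 1.0649496 natgas
1.0649496 natgas × 2.484 = 2.6453348064 gold
2.6453348064 gold × 0.3508 = 0.92798345008512 copper
Net change: 0.92798345008512 − 1 = -0.07201654991488 copper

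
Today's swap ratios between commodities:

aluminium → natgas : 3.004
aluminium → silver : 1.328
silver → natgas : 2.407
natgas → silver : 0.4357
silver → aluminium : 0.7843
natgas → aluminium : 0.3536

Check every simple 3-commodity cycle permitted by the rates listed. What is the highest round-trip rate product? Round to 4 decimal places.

1.1303

aluminium→silver→natgas→aluminium: 1.328 × 2.407 × 0.3536 = 1.13028
aluminium→natgas→silver→aluminium: 3.004 × 0.4357 × 0.7843 = 1.02653
Maximum is aluminium→silver→natgas→aluminium at 1.1303; arbitrage exists.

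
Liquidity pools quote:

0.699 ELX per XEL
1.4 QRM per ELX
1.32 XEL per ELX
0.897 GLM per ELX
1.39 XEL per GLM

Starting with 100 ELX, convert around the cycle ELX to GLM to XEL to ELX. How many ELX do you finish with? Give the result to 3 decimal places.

100 ELX × 0.897 = 89.7 GLM
89.7 GLM × 1.39 = 124.683 XEL
124.683 XEL × 0.699 = 87.153417 ELX

87.153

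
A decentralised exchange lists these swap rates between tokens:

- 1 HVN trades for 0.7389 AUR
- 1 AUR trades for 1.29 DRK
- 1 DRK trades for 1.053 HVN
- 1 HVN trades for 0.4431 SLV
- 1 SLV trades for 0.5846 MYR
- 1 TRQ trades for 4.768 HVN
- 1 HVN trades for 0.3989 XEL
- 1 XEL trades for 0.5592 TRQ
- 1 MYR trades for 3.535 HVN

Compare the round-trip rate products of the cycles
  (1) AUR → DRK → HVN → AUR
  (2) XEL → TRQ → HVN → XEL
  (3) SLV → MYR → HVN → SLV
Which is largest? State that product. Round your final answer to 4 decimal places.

(1) 1.29 × 1.053 × 0.7389 = 1.00370
(2) 0.5592 × 4.768 × 0.3989 = 1.06357
(3) 0.5846 × 3.535 × 0.4431 = 0.91569
Highest is cycle (2) at 1.0636 (>1, arbitrage).

1.0636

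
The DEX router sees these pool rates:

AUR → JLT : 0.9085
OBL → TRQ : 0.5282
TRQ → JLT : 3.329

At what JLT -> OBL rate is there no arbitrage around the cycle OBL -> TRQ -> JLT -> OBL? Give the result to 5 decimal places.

Known legs of the cycle: 0.5282 × 3.329 = 1.7583778
For no arbitrage the full-cycle product must be 1, so the missing rate is 1 / 1.7583778 ≈ 0.5687060.

0.56871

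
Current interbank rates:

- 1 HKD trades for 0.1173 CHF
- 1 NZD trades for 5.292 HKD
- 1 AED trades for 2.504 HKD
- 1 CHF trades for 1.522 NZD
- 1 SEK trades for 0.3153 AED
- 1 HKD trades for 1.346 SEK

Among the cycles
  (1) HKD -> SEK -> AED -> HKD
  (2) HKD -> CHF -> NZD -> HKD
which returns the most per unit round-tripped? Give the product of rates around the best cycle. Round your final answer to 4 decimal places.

1.0627

(1) 1.346 × 0.3153 × 2.504 = 1.06268
(2) 0.1173 × 1.522 × 5.292 = 0.94478
Highest is cycle (1) at 1.0627 (>1, arbitrage).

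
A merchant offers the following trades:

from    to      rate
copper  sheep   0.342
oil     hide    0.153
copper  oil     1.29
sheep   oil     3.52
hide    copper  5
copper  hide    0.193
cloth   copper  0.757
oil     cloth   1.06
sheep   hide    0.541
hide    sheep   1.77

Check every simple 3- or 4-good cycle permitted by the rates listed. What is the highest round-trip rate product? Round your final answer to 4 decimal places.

cloth→copper→oil→cloth: 0.757 × 1.29 × 1.06 = 1.03512
hide→copper→oil→hide: 5 × 1.29 × 0.153 = 0.98685
sheep→oil→cloth→copper→sheep: 3.52 × 1.06 × 0.757 × 0.342 = 0.96599
sheep→oil→hide→sheep: 3.52 × 0.153 × 1.77 = 0.95325
sheep→hide→copper→sheep: 0.541 × 5 × 0.342 = 0.92511
sheep→oil→hide→copper→sheep: 3.52 × 0.153 × 5 × 0.342 = 0.92094
Maximum is cloth→copper→oil→cloth at 1.0351; arbitrage exists.

1.0351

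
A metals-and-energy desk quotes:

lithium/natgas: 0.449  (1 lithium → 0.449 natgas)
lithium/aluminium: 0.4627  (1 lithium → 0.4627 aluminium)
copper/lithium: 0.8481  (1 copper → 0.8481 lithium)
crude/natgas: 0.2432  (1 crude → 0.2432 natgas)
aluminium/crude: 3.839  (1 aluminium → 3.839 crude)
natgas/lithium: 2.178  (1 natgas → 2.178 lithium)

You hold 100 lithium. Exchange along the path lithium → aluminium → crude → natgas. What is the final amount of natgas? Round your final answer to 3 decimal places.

43.200

100 lithium × 0.4627 = 46.27 aluminium
46.27 aluminium × 3.839 = 177.63053 crude
177.63053 crude × 0.2432 = 43.199744896 natgas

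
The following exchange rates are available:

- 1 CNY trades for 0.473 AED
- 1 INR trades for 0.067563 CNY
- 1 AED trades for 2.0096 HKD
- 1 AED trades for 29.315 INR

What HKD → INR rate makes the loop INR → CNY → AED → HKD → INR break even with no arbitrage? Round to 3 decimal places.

15.571

Known legs of the cycle: 0.067563 × 0.473 × 2.0096 = 0.0642213880704
For no arbitrage the full-cycle product must be 1, so the missing rate is 1 / 0.0642213880704 ≈ 15.57114.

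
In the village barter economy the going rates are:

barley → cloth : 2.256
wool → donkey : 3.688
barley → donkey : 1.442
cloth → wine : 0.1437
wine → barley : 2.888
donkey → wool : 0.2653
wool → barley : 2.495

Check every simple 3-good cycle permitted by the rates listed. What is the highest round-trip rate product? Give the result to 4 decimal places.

0.9545

barley→donkey→wool→barley: 1.442 × 0.2653 × 2.495 = 0.95449
barley→cloth→wine→barley: 2.256 × 0.1437 × 2.888 = 0.93625
Maximum is barley→donkey→wool→barley at 0.9545; no arbitrage — every cycle loses value.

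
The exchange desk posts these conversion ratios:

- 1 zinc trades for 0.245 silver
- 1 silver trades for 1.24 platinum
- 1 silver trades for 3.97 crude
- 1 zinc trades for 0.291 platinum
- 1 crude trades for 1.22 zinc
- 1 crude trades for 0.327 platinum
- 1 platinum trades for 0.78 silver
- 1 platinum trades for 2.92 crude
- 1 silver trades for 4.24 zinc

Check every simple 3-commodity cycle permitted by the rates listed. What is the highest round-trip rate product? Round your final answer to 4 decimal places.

1.1866

crude→zinc→silver→crude: 1.22 × 0.245 × 3.97 = 1.18663
crude→zinc→platinum→crude: 1.22 × 0.291 × 2.92 = 1.03666
crude→platinum→silver→crude: 0.327 × 0.78 × 3.97 = 1.01259
silver→zinc→platinum→silver: 4.24 × 0.291 × 0.78 = 0.96240
Maximum is crude→zinc→silver→crude at 1.1866; arbitrage exists.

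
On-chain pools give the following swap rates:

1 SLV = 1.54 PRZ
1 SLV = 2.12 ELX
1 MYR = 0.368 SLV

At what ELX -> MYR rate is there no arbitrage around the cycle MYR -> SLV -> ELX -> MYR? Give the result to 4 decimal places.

1.2818

Known legs of the cycle: 0.368 × 2.12 = 0.78016
For no arbitrage the full-cycle product must be 1, so the missing rate is 1 / 0.78016 ≈ 1.281788.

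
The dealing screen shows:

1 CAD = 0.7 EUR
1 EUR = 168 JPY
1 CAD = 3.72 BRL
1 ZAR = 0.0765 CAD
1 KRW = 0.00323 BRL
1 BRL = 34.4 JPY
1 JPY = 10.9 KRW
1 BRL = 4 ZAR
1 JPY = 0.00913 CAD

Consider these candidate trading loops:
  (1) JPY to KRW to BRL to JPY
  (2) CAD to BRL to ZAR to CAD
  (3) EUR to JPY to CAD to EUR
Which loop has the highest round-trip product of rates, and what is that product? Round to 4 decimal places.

(1) 10.9 × 0.00323 × 34.4 = 1.21112
(2) 3.72 × 4 × 0.0765 = 1.13832
(3) 168 × 0.00913 × 0.7 = 1.07369
Highest is cycle (1) at 1.2111 (>1, arbitrage).

1.2111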